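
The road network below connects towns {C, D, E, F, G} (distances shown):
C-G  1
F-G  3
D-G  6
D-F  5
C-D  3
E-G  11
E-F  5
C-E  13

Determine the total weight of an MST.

12

Sort edges by weight, then run Kruskal:
C-G (1): add — endpoints in different components.
C-D (3): add — endpoints in different components.
F-G (3): add — endpoints in different components.
D-F (5): skip — D and F already connected.
E-F (5): add — endpoints in different components.
MST edges: C-G, C-D, F-G, E-F; total weight 1+3+3+5 = 12.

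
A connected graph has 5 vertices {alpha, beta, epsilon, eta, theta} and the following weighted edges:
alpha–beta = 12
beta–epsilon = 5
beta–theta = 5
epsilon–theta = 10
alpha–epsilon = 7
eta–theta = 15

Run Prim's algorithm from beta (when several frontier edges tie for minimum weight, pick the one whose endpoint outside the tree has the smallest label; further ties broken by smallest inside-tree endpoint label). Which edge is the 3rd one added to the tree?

alpha-epsilon

Prim's algorithm from beta:
Step 1: cheapest edge leaving the tree is beta–epsilon (5); add epsilon.
Step 2: cheapest edge leaving the tree is beta–theta (5); add theta.
Step 3: cheapest edge leaving the tree is alpha–epsilon (7); add alpha.
Step 4: cheapest edge leaving the tree is eta–theta (15); add eta.
The 3rd edge added is alpha–epsilon.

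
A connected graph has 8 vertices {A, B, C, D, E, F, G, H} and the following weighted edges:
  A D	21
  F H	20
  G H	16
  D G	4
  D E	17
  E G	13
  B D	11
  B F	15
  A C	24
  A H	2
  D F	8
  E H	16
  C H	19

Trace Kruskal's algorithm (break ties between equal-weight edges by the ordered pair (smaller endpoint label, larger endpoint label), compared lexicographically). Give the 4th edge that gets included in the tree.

Kruskal's algorithm — process edges by increasing weight (ties by edge label):
A H (2): add — endpoints in different components.
D G (4): add — endpoints in different components.
D F (8): add — endpoints in different components.
B D (11): add — endpoints in different components.
E G (13): add — endpoints in different components.
B F (15): skip — B and F already connected.
E H (16): add — endpoints in different components.
G H (16): skip — G and H already connected.
D E (17): skip — D and E already connected.
C H (19): add — endpoints in different components.
The 4th edge added is B D.

B-D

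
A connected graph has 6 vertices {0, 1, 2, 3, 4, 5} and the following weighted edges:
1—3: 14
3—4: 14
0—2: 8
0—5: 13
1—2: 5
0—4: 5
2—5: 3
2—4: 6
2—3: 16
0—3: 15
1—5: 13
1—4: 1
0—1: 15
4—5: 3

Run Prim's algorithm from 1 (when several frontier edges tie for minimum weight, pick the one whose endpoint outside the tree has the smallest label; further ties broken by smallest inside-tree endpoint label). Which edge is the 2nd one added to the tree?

4-5

Prim, starting at 1.
Step 1: frontier [1—4 1, 1—2 5, 1—5 13, 1—3 14, 0—1 15] → take 1—4 (1); add 4.
Step 2: frontier [1—2 5, 1—5 13, 1—3 14, 0—1 15, 4—5 3, 0—4 5, 2—4 6, 3—4 14] → take 4—5 (3); add 5.
Step 3: frontier [1—2 5, 1—3 14, 0—1 15, 0—4 5, 2—4 6, 3—4 14, 2—5 3, 0—5 13] → take 2—5 (3); add 2.
Step 4: frontier [1—3 14, 0—1 15, 0—2 8, 2—3 16, 0—4 5, 3—4 14, 0—5 13] → take 0—4 (5); add 0.
Step 5: frontier [0—3 15, 1—3 14, 2—3 16, 3—4 14] → take 1—3 (14); add 3.
The 2nd edge added is 4—5.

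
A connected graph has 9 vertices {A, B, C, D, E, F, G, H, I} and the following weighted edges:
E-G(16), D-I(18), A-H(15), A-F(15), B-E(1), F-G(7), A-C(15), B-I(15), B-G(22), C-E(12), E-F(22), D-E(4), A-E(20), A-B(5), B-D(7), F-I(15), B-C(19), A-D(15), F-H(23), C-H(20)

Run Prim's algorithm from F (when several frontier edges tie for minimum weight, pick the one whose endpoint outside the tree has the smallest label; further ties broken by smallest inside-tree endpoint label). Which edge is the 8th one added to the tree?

Prim, starting at F.
Step 1: cheapest edge leaving the tree is F-G (7); add G.
Step 2: cheapest edge leaving the tree is A-F (15); add A.
Step 3: cheapest edge leaving the tree is A-B (5); add B.
Step 4: cheapest edge leaving the tree is B-E (1); add E.
Step 5: cheapest edge leaving the tree is D-E (4); add D.
Step 6: cheapest edge leaving the tree is C-E (12); add C.
Step 7: cheapest edge leaving the tree is A-H (15); add H.
Step 8: cheapest edge leaving the tree is B-I (15); add I.
The 8th edge added is B-I.

B-I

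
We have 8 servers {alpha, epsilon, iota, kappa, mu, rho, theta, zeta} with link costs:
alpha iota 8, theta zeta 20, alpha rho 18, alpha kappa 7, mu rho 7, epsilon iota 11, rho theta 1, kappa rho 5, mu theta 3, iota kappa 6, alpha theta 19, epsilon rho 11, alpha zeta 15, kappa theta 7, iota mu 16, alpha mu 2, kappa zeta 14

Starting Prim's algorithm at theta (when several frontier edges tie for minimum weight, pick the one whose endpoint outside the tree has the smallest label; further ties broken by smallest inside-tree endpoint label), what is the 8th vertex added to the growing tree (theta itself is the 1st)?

zeta

Prim, starting at theta.
Step 1: cheapest edge leaving the tree is rho theta (1); add rho.
Step 2: cheapest edge leaving the tree is mu theta (3); add mu.
Step 3: cheapest edge leaving the tree is alpha mu (2); add alpha.
Step 4: cheapest edge leaving the tree is kappa rho (5); add kappa.
Step 5: cheapest edge leaving the tree is iota kappa (6); add iota.
Step 6: cheapest edge leaving the tree is epsilon iota (11); add epsilon.
Step 7: cheapest edge leaving the tree is kappa zeta (14); add zeta.
Vertex order: theta, rho, mu, alpha, kappa, iota, epsilon, zeta. The 8th vertex is zeta.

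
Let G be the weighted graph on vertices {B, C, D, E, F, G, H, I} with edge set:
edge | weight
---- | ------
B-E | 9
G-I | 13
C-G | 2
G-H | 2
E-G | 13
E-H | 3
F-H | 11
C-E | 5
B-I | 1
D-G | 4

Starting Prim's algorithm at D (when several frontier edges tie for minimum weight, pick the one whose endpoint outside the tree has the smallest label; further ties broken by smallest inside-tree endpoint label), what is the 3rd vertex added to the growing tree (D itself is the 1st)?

C

Prim, starting at D.
Step 1: frontier [D-G 4] → take D-G (4); add G.
Step 2: frontier [C-G 2, G-H 2, E-G 13, G-I 13] → take C-G (2); add C.
Step 3: frontier [C-E 5, G-H 2, E-G 13, G-I 13] → take G-H (2); add H.
Step 4: frontier [C-E 5, E-G 13, G-I 13, E-H 3, F-H 11] → take E-H (3); add E.
Step 5: frontier [B-E 9, G-I 13, F-H 11] → take B-E (9); add B.
Step 6: frontier [B-I 1, G-I 13, F-H 11] → take B-I (1); add I.
Step 7: frontier [F-H 11] → take F-H (11); add F.
Vertex order: D, G, C, H, E, B, I, F. The 3rd vertex is C.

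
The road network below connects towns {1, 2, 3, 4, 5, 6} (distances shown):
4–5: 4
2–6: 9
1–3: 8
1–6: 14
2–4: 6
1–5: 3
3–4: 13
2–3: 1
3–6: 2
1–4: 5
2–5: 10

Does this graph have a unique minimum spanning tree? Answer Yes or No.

Yes

Kruskal's algorithm — process edges by increasing weight (ties by edge label):
2–3 (1): add. Components now {1} {2,3} {4} {5} {6}
3–6 (2): add. Components now {1} {2,3,6} {4} {5}
1–5 (3): add. Components now {1,5} {2,3,6} {4}
4–5 (4): add. Components now {1,4,5} {2,3,6}
1–4 (5): skip — 1 and 4 already connected.
2–4 (6): add. Components now {1,2,3,4,5,6}
Every non-tree edge has weight strictly greater than the heaviest edge on the tree path between its endpoints, so the MST is unique.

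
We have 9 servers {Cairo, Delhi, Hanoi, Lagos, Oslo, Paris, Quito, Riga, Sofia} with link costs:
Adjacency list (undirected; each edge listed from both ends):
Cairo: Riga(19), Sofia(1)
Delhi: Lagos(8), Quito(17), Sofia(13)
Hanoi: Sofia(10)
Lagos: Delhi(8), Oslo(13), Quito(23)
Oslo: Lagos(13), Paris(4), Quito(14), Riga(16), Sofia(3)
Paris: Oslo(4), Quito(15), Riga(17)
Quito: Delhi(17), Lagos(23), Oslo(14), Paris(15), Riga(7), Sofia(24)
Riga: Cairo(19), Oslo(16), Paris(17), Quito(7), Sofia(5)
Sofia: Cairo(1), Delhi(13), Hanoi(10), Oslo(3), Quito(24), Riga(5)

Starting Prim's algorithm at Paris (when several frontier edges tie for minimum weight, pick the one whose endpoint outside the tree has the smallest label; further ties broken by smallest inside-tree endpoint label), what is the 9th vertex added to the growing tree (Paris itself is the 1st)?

Prim's algorithm from Paris:
Step 1: cheapest edge leaving the tree is Oslo—Paris (4); add Oslo.
Step 2: cheapest edge leaving the tree is Oslo—Sofia (3); add Sofia.
Step 3: cheapest edge leaving the tree is Cairo—Sofia (1); add Cairo.
Step 4: cheapest edge leaving the tree is Riga—Sofia (5); add Riga.
Step 5: cheapest edge leaving the tree is Quito—Riga (7); add Quito.
Step 6: cheapest edge leaving the tree is Hanoi—Sofia (10); add Hanoi.
Step 7: cheapest edge leaving the tree is Delhi—Sofia (13); add Delhi.
Step 8: cheapest edge leaving the tree is Delhi—Lagos (8); add Lagos.
Vertex order: Paris, Oslo, Sofia, Cairo, Riga, Quito, Hanoi, Delhi, Lagos. The 9th vertex is Lagos.

Lagos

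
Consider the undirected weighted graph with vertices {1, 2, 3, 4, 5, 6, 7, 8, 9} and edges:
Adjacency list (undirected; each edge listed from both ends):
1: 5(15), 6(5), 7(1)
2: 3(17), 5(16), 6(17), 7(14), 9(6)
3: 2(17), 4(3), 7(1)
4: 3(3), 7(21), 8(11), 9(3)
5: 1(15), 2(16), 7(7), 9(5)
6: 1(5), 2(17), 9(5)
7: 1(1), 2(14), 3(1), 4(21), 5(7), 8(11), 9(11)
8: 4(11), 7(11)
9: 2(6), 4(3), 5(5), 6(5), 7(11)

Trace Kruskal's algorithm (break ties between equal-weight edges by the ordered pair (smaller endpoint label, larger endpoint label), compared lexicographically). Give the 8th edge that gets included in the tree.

Kruskal's algorithm — process edges by increasing weight (ties by edge label):
1–7 (1): add — endpoints in different components.
3–7 (1): add — endpoints in different components.
3–4 (3): add — endpoints in different components.
4–9 (3): add — endpoints in different components.
1–6 (5): add — endpoints in different components.
5–9 (5): add — endpoints in different components.
6–9 (5): skip — 6 and 9 already connected.
2–9 (6): add — endpoints in different components.
5–7 (7): skip — 5 and 7 already connected.
4–8 (11): add — endpoints in different components.
The 8th edge added is 4–8.

4-8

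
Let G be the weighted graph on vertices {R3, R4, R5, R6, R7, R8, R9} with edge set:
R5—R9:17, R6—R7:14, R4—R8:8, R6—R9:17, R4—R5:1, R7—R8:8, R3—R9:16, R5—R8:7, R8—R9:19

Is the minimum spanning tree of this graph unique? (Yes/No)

No

Sort edges by weight, then run Kruskal:
R4—R5 (1): add — endpoints in different components.
R5—R8 (7): add — endpoints in different components.
R4—R8 (8): skip — R8 and R4 already connected.
R7—R8 (8): add — endpoints in different components.
R6—R7 (14): add — endpoints in different components.
R3—R9 (16): add — endpoints in different components.
R5—R9 (17): add — endpoints in different components.
Non-tree edge R6—R9 has weight 17, equal to the heaviest edge on its tree cycle — swapping gives another MST of the same weight. Not unique.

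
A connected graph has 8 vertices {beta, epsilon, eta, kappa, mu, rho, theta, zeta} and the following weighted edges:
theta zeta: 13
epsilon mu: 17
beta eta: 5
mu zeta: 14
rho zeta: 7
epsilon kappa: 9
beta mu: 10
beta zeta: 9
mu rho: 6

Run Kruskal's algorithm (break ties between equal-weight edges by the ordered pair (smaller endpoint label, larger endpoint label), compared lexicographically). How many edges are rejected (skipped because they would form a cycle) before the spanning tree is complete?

Kruskal's algorithm — process edges by increasing weight (ties by edge label):
beta eta (5): add — endpoints in different components.
mu rho (6): add — endpoints in different components.
rho zeta (7): add — endpoints in different components.
beta zeta (9): add — endpoints in different components.
epsilon kappa (9): add — endpoints in different components.
beta mu (10): skip — beta and mu already connected.
theta zeta (13): add — endpoints in different components.
mu zeta (14): skip — zeta and mu already connected.
epsilon mu (17): add — endpoints in different components.
Edges rejected before the tree was complete: 2.

2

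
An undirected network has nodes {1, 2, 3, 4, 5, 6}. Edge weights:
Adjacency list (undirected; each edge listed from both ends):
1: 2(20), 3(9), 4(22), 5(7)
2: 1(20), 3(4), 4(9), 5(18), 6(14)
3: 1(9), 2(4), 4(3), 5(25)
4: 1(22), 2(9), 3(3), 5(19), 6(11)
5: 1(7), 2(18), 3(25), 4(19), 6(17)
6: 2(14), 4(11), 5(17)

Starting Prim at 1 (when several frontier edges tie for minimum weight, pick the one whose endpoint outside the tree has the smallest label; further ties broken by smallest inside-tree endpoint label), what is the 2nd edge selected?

Prim's algorithm from 1:
Step 1: frontier [1–5 7, 1–3 9, 1–2 20, 1–4 22] → take 1–5 (7); add 5.
Step 2: frontier [1–3 9, 1–2 20, 1–4 22, 5–6 17, 2–5 18, 4–5 19, 3–5 25] → take 1–3 (9); add 3.
Step 3: frontier [1–2 20, 1–4 22, 3–4 3, 2–3 4, 5–6 17, 2–5 18, 4–5 19] → take 3–4 (3); add 4.
Step 4: frontier [1–2 20, 2–3 4, 2–4 9, 4–6 11, 5–6 17, 2–5 18] → take 2–3 (4); add 2.
Step 5: frontier [2–6 14, 4–6 11, 5–6 17] → take 4–6 (11); add 6.
The 2nd edge added is 1–3.

1-3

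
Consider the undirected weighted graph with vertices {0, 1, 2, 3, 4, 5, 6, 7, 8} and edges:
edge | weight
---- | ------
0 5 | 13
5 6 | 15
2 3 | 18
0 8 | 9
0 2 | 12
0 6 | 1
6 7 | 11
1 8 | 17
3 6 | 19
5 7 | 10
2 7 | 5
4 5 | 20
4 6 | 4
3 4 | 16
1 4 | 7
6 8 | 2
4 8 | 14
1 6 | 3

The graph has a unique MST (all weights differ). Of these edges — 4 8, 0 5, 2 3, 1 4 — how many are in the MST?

0

Kruskal's algorithm — process edges by increasing weight (ties by edge label):
0 6 (1): add — endpoints in different components.
6 8 (2): add — endpoints in different components.
1 6 (3): add — endpoints in different components.
4 6 (4): add — endpoints in different components.
2 7 (5): add — endpoints in different components.
1 4 (7): skip — 1 and 4 already connected.
0 8 (9): skip — 0 and 8 already connected.
5 7 (10): add — endpoints in different components.
6 7 (11): add — endpoints in different components.
0 2 (12): skip — 0 and 2 already connected.
0 5 (13): skip — 0 and 5 already connected.
4 8 (14): skip — 4 and 8 already connected.
5 6 (15): skip — 5 and 6 already connected.
3 4 (16): add — endpoints in different components.
MST edge set: {0 6, 6 8, 1 6, 4 6, 2 7, 5 7, 6 7, 3 4}.
Of the listed edges, {} are in the MST → 0.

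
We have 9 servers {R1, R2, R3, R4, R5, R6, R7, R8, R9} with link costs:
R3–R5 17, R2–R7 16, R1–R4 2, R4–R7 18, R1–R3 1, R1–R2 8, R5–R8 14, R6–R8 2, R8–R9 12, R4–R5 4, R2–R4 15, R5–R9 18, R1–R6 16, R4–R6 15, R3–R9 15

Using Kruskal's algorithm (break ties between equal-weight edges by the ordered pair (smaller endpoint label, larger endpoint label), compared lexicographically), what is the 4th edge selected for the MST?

Kruskal: consider edges lightest-first.
R1–R3 (1): add — endpoints in different components.
R1–R4 (2): add — endpoints in different components.
R6–R8 (2): add — endpoints in different components.
R4–R5 (4): add — endpoints in different components.
R1–R2 (8): add — endpoints in different components.
R8–R9 (12): add — endpoints in different components.
R5–R8 (14): add — endpoints in different components.
R2–R4 (15): skip — R4 and R2 already connected.
R3–R9 (15): skip — R9 and R3 already connected.
R4–R6 (15): skip — R4 and R6 already connected.
R1–R6 (16): skip — R1 and R6 already connected.
R2–R7 (16): add — endpoints in different components.
The 4th edge added is R4–R5.

R4-R5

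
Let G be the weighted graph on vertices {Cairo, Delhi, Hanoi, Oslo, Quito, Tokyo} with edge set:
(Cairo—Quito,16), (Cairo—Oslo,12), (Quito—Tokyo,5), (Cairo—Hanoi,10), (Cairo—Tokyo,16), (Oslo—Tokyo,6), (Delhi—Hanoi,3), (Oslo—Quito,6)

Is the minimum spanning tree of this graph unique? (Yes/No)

Kruskal's algorithm — process edges by increasing weight (ties by edge label):
Delhi—Hanoi (3): add. Components now {Oslo} {Cairo} {Quito} {Delhi,Hanoi} {Tokyo}
Quito—Tokyo (5): add. Components now {Oslo} {Cairo} {Quito,Tokyo} {Delhi,Hanoi}
Oslo—Quito (6): add. Components now {Oslo,Quito,Tokyo} {Cairo} {Delhi,Hanoi}
Oslo—Tokyo (6): skip — Oslo and Tokyo already connected.
Cairo—Hanoi (10): add. Components now {Oslo,Quito,Tokyo} {Cairo,Delhi,Hanoi}
Cairo—Oslo (12): add. Components now {Cairo,Delhi,Hanoi,Oslo,Quito,Tokyo}
Non-tree edge Oslo—Tokyo has weight 6, equal to the heaviest edge on its tree cycle — swapping gives another MST of the same weight. Not unique.

No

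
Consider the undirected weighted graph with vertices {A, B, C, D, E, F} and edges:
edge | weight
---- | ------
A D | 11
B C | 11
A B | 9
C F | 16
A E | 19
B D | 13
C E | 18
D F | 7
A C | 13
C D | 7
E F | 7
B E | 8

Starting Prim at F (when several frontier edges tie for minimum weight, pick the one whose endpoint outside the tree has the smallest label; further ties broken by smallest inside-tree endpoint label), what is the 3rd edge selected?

Grow the tree from F using Prim:
Step 1: cheapest edge leaving the tree is D F (7); add D.
Step 2: cheapest edge leaving the tree is C D (7); add C.
Step 3: cheapest edge leaving the tree is E F (7); add E.
Step 4: cheapest edge leaving the tree is B E (8); add B.
Step 5: cheapest edge leaving the tree is A B (9); add A.
The 3rd edge added is E F.

E-F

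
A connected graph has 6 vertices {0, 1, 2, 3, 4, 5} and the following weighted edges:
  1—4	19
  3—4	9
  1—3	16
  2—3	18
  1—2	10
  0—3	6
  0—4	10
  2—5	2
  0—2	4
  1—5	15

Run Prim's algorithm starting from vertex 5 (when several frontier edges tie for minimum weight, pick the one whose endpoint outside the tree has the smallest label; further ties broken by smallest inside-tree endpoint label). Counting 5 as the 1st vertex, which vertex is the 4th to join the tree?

3

Grow the tree from 5 using Prim:
Step 1: frontier [2—5 2, 1—5 15] → take 2—5 (2); add 2.
Step 2: frontier [0—2 4, 1—2 10, 2—3 18, 1—5 15] → take 0—2 (4); add 0.
Step 3: frontier [0—3 6, 0—4 10, 1—2 10, 2—3 18, 1—5 15] → take 0—3 (6); add 3.
Step 4: frontier [0—4 10, 1—2 10, 3—4 9, 1—3 16, 1—5 15] → take 3—4 (9); add 4.
Step 5: frontier [1—2 10, 1—3 16, 1—4 19, 1—5 15] → take 1—2 (10); add 1.
Vertex order: 5, 2, 0, 3, 4, 1. The 4th vertex is 3.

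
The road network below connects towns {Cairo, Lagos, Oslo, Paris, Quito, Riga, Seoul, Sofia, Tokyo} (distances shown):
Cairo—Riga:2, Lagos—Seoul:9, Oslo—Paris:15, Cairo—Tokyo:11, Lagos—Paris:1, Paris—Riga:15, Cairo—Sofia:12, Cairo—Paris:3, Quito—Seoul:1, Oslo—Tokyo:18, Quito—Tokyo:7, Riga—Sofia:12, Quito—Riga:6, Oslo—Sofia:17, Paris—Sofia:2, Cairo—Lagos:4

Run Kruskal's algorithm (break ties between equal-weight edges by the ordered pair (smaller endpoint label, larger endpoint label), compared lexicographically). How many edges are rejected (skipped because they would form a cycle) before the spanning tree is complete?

5

Kruskal: consider edges lightest-first.
Lagos—Paris (1): add — endpoints in different components.
Quito—Seoul (1): add — endpoints in different components.
Cairo—Riga (2): add — endpoints in different components.
Paris—Sofia (2): add — endpoints in different components.
Cairo—Paris (3): add — endpoints in different components.
Cairo—Lagos (4): skip — Lagos and Cairo already connected.
Quito—Riga (6): add — endpoints in different components.
Quito—Tokyo (7): add — endpoints in different components.
Lagos—Seoul (9): skip — Seoul and Lagos already connected.
Cairo—Tokyo (11): skip — Tokyo and Cairo already connected.
Cairo—Sofia (12): skip — Cairo and Sofia already connected.
Riga—Sofia (12): skip — Riga and Sofia already connected.
Oslo—Paris (15): add — endpoints in different components.
Edges rejected before the tree was complete: 5.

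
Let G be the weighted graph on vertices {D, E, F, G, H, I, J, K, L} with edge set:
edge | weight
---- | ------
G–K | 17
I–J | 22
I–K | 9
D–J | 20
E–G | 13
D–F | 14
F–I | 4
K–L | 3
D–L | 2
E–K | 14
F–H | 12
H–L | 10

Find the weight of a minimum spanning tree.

Prim, starting at H.
Step 1: frontier [H–L 10, F–H 12] → take H–L (10); add L.
Step 2: frontier [F–H 12, D–L 2, K–L 3] → take D–L (2); add D.
Step 3: frontier [D–F 14, D–J 20, F–H 12, K–L 3] → take K–L (3); add K.
Step 4: frontier [D–F 14, D–J 20, F–H 12, I–K 9, E–K 14, G–K 17] → take I–K (9); add I.
Step 5: frontier [D–F 14, D–J 20, F–H 12, F–I 4, I–J 22, E–K 14, G–K 17] → take F–I (4); add F.
Step 6: frontier [D–J 20, I–J 22, E–K 14, G–K 17] → take E–K (14); add E.
Step 7: frontier [D–J 20, E–G 13, I–J 22, G–K 17] → take E–G (13); add G.
Step 8: frontier [D–J 20, I–J 22] → take D–J (20); add J.
MST edges: H–L, D–L, K–L, I–K, F–I, E–K, E–G, D–J; total weight 10+2+3+9+4+14+13+20 = 75.

75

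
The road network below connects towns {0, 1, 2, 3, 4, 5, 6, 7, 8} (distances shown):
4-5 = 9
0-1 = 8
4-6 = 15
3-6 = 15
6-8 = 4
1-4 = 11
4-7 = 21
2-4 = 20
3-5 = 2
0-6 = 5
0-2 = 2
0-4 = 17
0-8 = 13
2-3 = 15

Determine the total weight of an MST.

62

Prim, starting at 7.
Step 1: cheapest edge leaving the tree is 4-7 (21); add 4.
Step 2: cheapest edge leaving the tree is 4-5 (9); add 5.
Step 3: cheapest edge leaving the tree is 3-5 (2); add 3.
Step 4: cheapest edge leaving the tree is 1-4 (11); add 1.
Step 5: cheapest edge leaving the tree is 0-1 (8); add 0.
Step 6: cheapest edge leaving the tree is 0-2 (2); add 2.
Step 7: cheapest edge leaving the tree is 0-6 (5); add 6.
Step 8: cheapest edge leaving the tree is 6-8 (4); add 8.
MST edges: 4-7, 4-5, 3-5, 1-4, 0-1, 0-2, 0-6, 6-8; total weight 21+9+2+11+8+2+5+4 = 62.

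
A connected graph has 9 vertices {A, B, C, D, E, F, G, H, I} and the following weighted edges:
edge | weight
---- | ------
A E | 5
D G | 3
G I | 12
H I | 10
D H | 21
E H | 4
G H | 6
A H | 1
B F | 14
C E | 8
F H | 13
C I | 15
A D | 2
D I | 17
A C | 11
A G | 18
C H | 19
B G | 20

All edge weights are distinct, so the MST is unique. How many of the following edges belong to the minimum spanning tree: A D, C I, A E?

Kruskal's algorithm — process edges by increasing weight (ties by edge label):
A H (1): add — endpoints in different components.
A D (2): add — endpoints in different components.
D G (3): add — endpoints in different components.
E H (4): add — endpoints in different components.
A E (5): skip — A and E already connected.
G H (6): skip — G and H already connected.
C E (8): add — endpoints in different components.
H I (10): add — endpoints in different components.
A C (11): skip — A and C already connected.
G I (12): skip — G and I already connected.
F H (13): add — endpoints in different components.
B F (14): add — endpoints in different components.
MST edge set: {A H, A D, D G, E H, C E, H I, F H, B F}.
Of the listed edges, {A D} are in the MST → 1.

1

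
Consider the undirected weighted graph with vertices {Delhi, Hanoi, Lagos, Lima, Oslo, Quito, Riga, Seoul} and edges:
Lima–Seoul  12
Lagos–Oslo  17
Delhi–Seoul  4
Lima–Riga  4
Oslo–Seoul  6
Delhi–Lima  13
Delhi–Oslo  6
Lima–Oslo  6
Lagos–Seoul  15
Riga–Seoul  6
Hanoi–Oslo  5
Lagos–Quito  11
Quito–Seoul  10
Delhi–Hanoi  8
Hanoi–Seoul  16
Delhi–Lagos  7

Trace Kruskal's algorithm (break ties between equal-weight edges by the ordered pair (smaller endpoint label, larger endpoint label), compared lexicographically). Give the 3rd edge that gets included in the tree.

Hanoi-Oslo

Sort edges by weight, then run Kruskal:
Delhi–Seoul (4): add — endpoints in different components.
Lima–Riga (4): add — endpoints in different components.
Hanoi–Oslo (5): add — endpoints in different components.
Delhi–Oslo (6): add — endpoints in different components.
Lima–Oslo (6): add — endpoints in different components.
Oslo–Seoul (6): skip — Seoul and Oslo already connected.
Riga–Seoul (6): skip — Riga and Seoul already connected.
Delhi–Lagos (7): add — endpoints in different components.
Delhi–Hanoi (8): skip — Delhi and Hanoi already connected.
Quito–Seoul (10): add — endpoints in different components.
The 3rd edge added is Hanoi–Oslo.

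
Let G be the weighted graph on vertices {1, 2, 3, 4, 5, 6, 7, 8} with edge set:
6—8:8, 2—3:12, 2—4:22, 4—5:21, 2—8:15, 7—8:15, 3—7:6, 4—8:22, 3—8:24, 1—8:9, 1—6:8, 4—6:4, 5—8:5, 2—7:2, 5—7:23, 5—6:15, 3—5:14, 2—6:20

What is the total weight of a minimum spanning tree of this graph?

47

Prim's algorithm from 1:
Step 1: cheapest edge leaving the tree is 1—6 (8); add 6.
Step 2: cheapest edge leaving the tree is 4—6 (4); add 4.
Step 3: cheapest edge leaving the tree is 6—8 (8); add 8.
Step 4: cheapest edge leaving the tree is 5—8 (5); add 5.
Step 5: cheapest edge leaving the tree is 3—5 (14); add 3.
Step 6: cheapest edge leaving the tree is 3—7 (6); add 7.
Step 7: cheapest edge leaving the tree is 2—7 (2); add 2.
MST edges: 1—6, 4—6, 6—8, 5—8, 3—5, 3—7, 2—7; total weight 8+4+8+5+14+6+2 = 47.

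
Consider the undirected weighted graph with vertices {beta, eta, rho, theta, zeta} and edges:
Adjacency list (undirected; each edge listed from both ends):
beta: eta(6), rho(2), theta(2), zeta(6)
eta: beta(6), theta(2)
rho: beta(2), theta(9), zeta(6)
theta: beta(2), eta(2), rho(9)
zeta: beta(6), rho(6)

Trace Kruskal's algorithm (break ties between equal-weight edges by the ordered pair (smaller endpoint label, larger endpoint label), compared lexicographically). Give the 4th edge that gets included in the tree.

Sort edges by weight, then run Kruskal:
beta—rho (2): add. Components now {theta} {beta,rho} {eta} {zeta}
beta—theta (2): add. Components now {beta,rho,theta} {eta} {zeta}
eta—theta (2): add. Components now {beta,eta,rho,theta} {zeta}
beta—eta (6): skip — beta and eta already connected.
beta—zeta (6): add. Components now {beta,eta,rho,theta,zeta}
The 4th edge added is beta—zeta.

beta-zeta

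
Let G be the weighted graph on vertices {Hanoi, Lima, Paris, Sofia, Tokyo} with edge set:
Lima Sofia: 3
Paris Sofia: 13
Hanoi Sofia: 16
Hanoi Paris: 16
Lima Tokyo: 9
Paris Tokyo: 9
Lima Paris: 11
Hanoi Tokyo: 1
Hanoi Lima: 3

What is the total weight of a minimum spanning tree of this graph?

16

Kruskal: consider edges lightest-first.
Hanoi Tokyo (1): add — endpoints in different components.
Hanoi Lima (3): add — endpoints in different components.
Lima Sofia (3): add — endpoints in different components.
Lima Tokyo (9): skip — Tokyo and Lima already connected.
Paris Tokyo (9): add — endpoints in different components.
MST edges: Hanoi Tokyo, Hanoi Lima, Lima Sofia, Paris Tokyo; total weight 1+3+3+9 = 16.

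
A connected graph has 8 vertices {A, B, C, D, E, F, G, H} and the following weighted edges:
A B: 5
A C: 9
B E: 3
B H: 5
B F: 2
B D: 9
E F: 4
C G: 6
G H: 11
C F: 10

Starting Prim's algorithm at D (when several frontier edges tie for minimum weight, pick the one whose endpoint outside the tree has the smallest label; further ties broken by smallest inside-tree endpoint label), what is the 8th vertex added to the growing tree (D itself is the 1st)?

Prim, starting at D.
Step 1: frontier [B D 9] → take B D (9); add B.
Step 2: frontier [B F 2, B E 3, A B 5, B H 5] → take B F (2); add F.
Step 3: frontier [B E 3, A B 5, B H 5, E F 4, C F 10] → take B E (3); add E.
Step 4: frontier [A B 5, B H 5, C F 10] → take A B (5); add A.
Step 5: frontier [A C 9, B H 5, C F 10] → take B H (5); add H.
Step 6: frontier [A C 9, C F 10, G H 11] → take A C (9); add C.
Step 7: frontier [C G 6, G H 11] → take C G (6); add G.
Vertex order: D, B, F, E, A, H, C, G. The 8th vertex is G.

G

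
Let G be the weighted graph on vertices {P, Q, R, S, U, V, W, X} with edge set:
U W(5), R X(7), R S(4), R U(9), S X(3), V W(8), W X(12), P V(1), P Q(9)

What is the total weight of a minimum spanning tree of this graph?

Kruskal's algorithm — process edges by increasing weight (ties by edge label):
P V (1): add — endpoints in different components.
S X (3): add — endpoints in different components.
R S (4): add — endpoints in different components.
U W (5): add — endpoints in different components.
R X (7): skip — R and X already connected.
V W (8): add — endpoints in different components.
P Q (9): add — endpoints in different components.
R U (9): add — endpoints in different components.
MST edges: P V, S X, R S, U W, V W, P Q, R U; total weight 1+3+4+5+8+9+9 = 39.

39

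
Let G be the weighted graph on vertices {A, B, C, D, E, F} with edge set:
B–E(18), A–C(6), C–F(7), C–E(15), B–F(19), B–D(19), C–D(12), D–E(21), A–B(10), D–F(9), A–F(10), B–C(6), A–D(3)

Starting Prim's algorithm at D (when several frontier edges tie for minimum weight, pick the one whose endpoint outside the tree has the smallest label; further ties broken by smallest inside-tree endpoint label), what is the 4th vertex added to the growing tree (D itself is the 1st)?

Prim's algorithm from D:
Step 1: cheapest edge leaving the tree is A–D (3); add A.
Step 2: cheapest edge leaving the tree is A–C (6); add C.
Step 3: cheapest edge leaving the tree is B–C (6); add B.
Step 4: cheapest edge leaving the tree is C–F (7); add F.
Step 5: cheapest edge leaving the tree is C–E (15); add E.
Vertex order: D, A, C, B, F, E. The 4th vertex is B.

B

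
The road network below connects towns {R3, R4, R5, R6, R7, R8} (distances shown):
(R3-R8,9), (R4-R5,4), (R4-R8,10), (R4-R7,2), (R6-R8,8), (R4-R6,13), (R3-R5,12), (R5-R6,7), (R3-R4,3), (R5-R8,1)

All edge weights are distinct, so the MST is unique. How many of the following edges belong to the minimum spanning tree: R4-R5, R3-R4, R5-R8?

Kruskal's algorithm — process edges by increasing weight (ties by edge label):
R5-R8 (1): add — endpoints in different components.
R4-R7 (2): add — endpoints in different components.
R3-R4 (3): add — endpoints in different components.
R4-R5 (4): add — endpoints in different components.
R5-R6 (7): add — endpoints in different components.
MST edge set: {R5-R8, R4-R7, R3-R4, R4-R5, R5-R6}.
Of the listed edges, {R4-R5, R3-R4, R5-R8} are in the MST → 3.

3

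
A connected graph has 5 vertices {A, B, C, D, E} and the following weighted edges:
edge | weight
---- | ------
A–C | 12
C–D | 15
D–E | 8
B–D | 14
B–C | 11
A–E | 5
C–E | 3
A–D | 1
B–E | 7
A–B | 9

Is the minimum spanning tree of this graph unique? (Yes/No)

Yes

Sort edges by weight, then run Kruskal:
A–D (1): add — endpoints in different components.
C–E (3): add — endpoints in different components.
A–E (5): add — endpoints in different components.
B–E (7): add — endpoints in different components.
Every non-tree edge has weight strictly greater than the heaviest edge on the tree path between its endpoints, so the MST is unique.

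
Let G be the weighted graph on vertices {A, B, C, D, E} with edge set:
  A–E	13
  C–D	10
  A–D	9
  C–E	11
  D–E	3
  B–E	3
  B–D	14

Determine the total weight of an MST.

Grow the tree from D using Prim:
Step 1: frontier [D–E 3, A–D 9, C–D 10, B–D 14] → take D–E (3); add E.
Step 2: frontier [A–D 9, C–D 10, B–D 14, B–E 3, C–E 11, A–E 13] → take B–E (3); add B.
Step 3: frontier [A–D 9, C–D 10, C–E 11, A–E 13] → take A–D (9); add A.
Step 4: frontier [C–D 10, C–E 11] → take C–D (10); add C.
MST edges: D–E, B–E, A–D, C–D; total weight 3+3+9+10 = 25.

25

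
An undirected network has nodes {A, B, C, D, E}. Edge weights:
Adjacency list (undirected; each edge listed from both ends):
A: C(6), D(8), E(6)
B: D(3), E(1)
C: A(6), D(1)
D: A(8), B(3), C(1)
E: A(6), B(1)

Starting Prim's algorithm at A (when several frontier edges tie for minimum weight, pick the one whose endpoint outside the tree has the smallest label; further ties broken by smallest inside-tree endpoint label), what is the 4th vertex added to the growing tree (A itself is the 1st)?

Grow the tree from A using Prim:
Step 1: frontier [A-C 6, A-E 6, A-D 8] → take A-C (6); add C.
Step 2: frontier [A-E 6, A-D 8, C-D 1] → take C-D (1); add D.
Step 3: frontier [A-E 6, B-D 3] → take B-D (3); add B.
Step 4: frontier [A-E 6, B-E 1] → take B-E (1); add E.
Vertex order: A, C, D, B, E. The 4th vertex is B.

B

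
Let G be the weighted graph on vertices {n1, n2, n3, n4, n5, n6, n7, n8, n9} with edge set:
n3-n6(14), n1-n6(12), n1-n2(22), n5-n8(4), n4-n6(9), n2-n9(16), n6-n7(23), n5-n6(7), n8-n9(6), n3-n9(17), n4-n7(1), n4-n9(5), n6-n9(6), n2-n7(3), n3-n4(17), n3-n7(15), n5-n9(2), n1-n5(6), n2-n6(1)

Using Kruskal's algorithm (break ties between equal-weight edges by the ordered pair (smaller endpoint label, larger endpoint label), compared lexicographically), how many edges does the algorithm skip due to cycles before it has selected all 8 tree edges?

5

Kruskal: consider edges lightest-first.
n2-n6 (1): add — endpoints in different components.
n4-n7 (1): add — endpoints in different components.
n5-n9 (2): add — endpoints in different components.
n2-n7 (3): add — endpoints in different components.
n5-n8 (4): add — endpoints in different components.
n4-n9 (5): add — endpoints in different components.
n1-n5 (6): add — endpoints in different components.
n6-n9 (6): skip — n6 and n9 already connected.
n8-n9 (6): skip — n8 and n9 already connected.
n5-n6 (7): skip — n6 and n5 already connected.
n4-n6 (9): skip — n6 and n4 already connected.
n1-n6 (12): skip — n1 and n6 already connected.
n3-n6 (14): add — endpoints in different components.
Edges rejected before the tree was complete: 5.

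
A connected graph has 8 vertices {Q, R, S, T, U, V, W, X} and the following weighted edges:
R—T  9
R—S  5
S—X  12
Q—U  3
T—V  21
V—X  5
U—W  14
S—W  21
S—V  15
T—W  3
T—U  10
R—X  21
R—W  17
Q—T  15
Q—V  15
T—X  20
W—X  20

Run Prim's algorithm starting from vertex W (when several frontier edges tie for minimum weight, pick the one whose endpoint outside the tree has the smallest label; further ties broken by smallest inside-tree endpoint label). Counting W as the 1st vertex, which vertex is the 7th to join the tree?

Prim, starting at W.
Step 1: cheapest edge leaving the tree is T—W (3); add T.
Step 2: cheapest edge leaving the tree is R—T (9); add R.
Step 3: cheapest edge leaving the tree is R—S (5); add S.
Step 4: cheapest edge leaving the tree is T—U (10); add U.
Step 5: cheapest edge leaving the tree is Q—U (3); add Q.
Step 6: cheapest edge leaving the tree is S—X (12); add X.
Step 7: cheapest edge leaving the tree is V—X (5); add V.
Vertex order: W, T, R, S, U, Q, X, V. The 7th vertex is X.

X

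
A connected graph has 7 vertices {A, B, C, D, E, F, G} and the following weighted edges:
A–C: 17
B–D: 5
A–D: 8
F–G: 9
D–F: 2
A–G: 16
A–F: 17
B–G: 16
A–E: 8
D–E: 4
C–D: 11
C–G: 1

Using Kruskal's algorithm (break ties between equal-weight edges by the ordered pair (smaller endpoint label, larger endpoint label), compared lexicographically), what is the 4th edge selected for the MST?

Kruskal: consider edges lightest-first.
C–G (1): add. Components now {A} {B} {C,G} {D} {E} {F}
D–F (2): add. Components now {A} {B} {C,G} {D,F} {E}
D–E (4): add. Components now {A} {B} {C,G} {D,E,F}
B–D (5): add. Components now {A} {B,D,E,F} {C,G}
A–D (8): add. Components now {A,B,D,E,F} {C,G}
A–E (8): skip — A and E already connected.
F–G (9): add. Components now {A,B,C,D,E,F,G}
The 4th edge added is B–D.

B-D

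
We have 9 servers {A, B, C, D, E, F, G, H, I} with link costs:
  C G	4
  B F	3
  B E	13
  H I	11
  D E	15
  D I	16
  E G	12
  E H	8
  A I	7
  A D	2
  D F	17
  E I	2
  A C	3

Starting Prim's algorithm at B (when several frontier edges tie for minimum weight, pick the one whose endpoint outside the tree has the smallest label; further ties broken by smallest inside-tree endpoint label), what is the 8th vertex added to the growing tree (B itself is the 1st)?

G

Grow the tree from B using Prim:
Step 1: frontier [B F 3, B E 13] → take B F (3); add F.
Step 2: frontier [B E 13, D F 17] → take B E (13); add E.
Step 3: frontier [E I 2, E H 8, E G 12, D E 15, D F 17] → take E I (2); add I.
Step 4: frontier [E H 8, E G 12, D E 15, D F 17, A I 7, H I 11, D I 16] → take A I (7); add A.
Step 5: frontier [A D 2, A C 3, E H 8, E G 12, D E 15, D F 17, H I 11, D I 16] → take A D (2); add D.
Step 6: frontier [A C 3, E H 8, E G 12, H I 11] → take A C (3); add C.
Step 7: frontier [C G 4, E H 8, E G 12, H I 11] → take C G (4); add G.
Step 8: frontier [E H 8, H I 11] → take E H (8); add H.
Vertex order: B, F, E, I, A, D, C, G, H. The 8th vertex is G.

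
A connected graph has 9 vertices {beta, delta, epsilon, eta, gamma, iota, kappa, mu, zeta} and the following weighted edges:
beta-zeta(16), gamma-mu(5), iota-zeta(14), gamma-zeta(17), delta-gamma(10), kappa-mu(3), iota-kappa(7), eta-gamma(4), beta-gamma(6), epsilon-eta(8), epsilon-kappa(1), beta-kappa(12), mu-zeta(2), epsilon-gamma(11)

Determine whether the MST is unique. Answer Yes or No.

Yes

Sort edges by weight, then run Kruskal:
epsilon-kappa (1): add — endpoints in different components.
mu-zeta (2): add — endpoints in different components.
kappa-mu (3): add — endpoints in different components.
eta-gamma (4): add — endpoints in different components.
gamma-mu (5): add — endpoints in different components.
beta-gamma (6): add — endpoints in different components.
iota-kappa (7): add — endpoints in different components.
epsilon-eta (8): skip — epsilon and eta already connected.
delta-gamma (10): add — endpoints in different components.
Every non-tree edge has weight strictly greater than the heaviest edge on the tree path between its endpoints, so the MST is unique.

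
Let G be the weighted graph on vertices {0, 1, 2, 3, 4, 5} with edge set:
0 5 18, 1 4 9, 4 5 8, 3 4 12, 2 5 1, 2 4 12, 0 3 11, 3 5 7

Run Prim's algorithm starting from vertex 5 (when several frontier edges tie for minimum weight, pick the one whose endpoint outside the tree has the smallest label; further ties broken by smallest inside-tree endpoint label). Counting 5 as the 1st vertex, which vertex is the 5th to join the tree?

1

Prim, starting at 5.
Step 1: cheapest edge leaving the tree is 2 5 (1); add 2.
Step 2: cheapest edge leaving the tree is 3 5 (7); add 3.
Step 3: cheapest edge leaving the tree is 4 5 (8); add 4.
Step 4: cheapest edge leaving the tree is 1 4 (9); add 1.
Step 5: cheapest edge leaving the tree is 0 3 (11); add 0.
Vertex order: 5, 2, 3, 4, 1, 0. The 5th vertex is 1.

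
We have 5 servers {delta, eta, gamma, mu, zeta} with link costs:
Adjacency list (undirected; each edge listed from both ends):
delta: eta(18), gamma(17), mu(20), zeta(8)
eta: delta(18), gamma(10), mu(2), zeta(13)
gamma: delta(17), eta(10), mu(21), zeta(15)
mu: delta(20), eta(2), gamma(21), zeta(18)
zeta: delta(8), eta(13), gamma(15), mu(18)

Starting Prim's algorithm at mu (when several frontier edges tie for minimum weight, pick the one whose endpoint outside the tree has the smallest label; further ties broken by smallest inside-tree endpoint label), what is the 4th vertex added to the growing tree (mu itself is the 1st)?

zeta

Prim's algorithm from mu:
Step 1: frontier [eta–mu 2, mu–zeta 18, delta–mu 20, gamma–mu 21] → take eta–mu (2); add eta.
Step 2: frontier [eta–gamma 10, eta–zeta 13, delta–eta 18, mu–zeta 18, delta–mu 20, gamma–mu 21] → take eta–gamma (10); add gamma.
Step 3: frontier [eta–zeta 13, delta–eta 18, gamma–zeta 15, delta–gamma 17, mu–zeta 18, delta–mu 20] → take eta–zeta (13); add zeta.
Step 4: frontier [delta–eta 18, delta–gamma 17, delta–mu 20, delta–zeta 8] → take delta–zeta (8); add delta.
Vertex order: mu, eta, gamma, zeta, delta. The 4th vertex is zeta.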